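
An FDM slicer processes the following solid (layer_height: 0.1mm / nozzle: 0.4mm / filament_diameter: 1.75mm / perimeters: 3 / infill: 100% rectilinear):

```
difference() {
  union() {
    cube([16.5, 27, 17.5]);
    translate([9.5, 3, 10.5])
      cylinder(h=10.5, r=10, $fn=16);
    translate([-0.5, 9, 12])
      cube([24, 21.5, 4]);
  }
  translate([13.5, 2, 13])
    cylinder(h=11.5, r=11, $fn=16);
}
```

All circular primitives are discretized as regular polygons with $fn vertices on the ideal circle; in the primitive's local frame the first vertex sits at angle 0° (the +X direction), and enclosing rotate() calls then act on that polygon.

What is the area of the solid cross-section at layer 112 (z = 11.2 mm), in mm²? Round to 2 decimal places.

563.50 mm²

At z = 11.2 mm: the cube is present — its section is the full 16.5×27 rectangle (area 445.50 mm²); the r=10 cylinder at (9.5, 3) gives a regular 16-gon of circumradius 10 (constant along its height) (area = (16/2)·10.000²·sin(360°/16) = 306.15 mm²); the cube at (-0.5, 9) does not reach this height (z outside [12, 16]); Combining (union): the regions partially overlap — summed areas 751.65 mm² minus the doubly-counted overlap 188.15 mm² gives 563.50 mm² — area = 563.50 mm²; the cylinder at (13.5, 2) is absent (z outside [13, 24.5]); Taking the first minus the rest: none of the subtracted shapes is present at this height, so that combined region is unchanged — area = 563.50 mm². Overall, the cross-section is a single solid region. Net area = 563.50 mm².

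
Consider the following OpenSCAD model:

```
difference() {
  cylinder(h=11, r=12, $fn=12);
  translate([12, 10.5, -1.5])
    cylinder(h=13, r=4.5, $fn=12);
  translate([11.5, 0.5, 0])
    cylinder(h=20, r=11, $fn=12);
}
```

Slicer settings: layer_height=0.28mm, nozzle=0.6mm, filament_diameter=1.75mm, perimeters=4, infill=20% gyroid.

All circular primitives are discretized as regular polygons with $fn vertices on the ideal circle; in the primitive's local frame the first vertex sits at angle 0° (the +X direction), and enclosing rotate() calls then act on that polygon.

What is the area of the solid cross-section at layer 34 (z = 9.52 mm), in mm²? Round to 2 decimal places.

282.54 mm²

At z = 9.52 mm: the cylinder: section is a regular 12-gon, circumradius r=12 (area = (12/2)·12.000²·sin(360°/12) = 432.00 mm²); the cylinder at (12, 10.5): section is a regular 12-gon, circumradius r=4.5 (area = (12/2)·4.500²·sin(360°/12) = 60.75 mm²); the r=11 cylinder at (11.5, 0.5) gives a regular 12-gon of circumradius 11 (constant along its height) (area = (12/2)·11.000²·sin(360°/12) = 363.00 mm²); After the difference (first − rest): starting from the r=12 cylinder (432.00 mm²), the r=4.5 cylinder at (12, 10.5) partially overlaps it — only the 0.07 mm² overlap (of its 60.75 mm²) is removed, clipping the outline; the r=11 cylinder at (11.5, 0.5) partially overlaps it — only the 149.40 mm² overlap (of its 363.00 mm²) is removed, clipping the outline — area = 282.54 mm². Overall, the cross-section is a single solid region. Net area = 282.54 mm².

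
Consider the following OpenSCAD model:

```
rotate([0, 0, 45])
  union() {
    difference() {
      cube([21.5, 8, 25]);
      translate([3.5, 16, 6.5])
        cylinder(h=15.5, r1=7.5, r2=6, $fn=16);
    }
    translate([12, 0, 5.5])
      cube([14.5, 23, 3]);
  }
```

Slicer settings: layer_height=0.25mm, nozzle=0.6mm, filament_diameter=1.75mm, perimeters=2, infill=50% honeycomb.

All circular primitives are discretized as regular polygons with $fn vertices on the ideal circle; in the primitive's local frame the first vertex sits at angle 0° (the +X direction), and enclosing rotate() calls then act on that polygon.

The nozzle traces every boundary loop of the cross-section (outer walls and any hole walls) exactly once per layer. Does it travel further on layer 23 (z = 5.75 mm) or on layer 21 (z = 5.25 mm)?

layer 23 (z = 5.75 mm)

Layer 23 (z = 5.75): the cube (footprint 21.5×8) is included at this height (perimeter 59.00 mm); the cone at (3.5, 16) is absent (z outside [6.5, 22]); Taking the first minus the rest: none of the subtracted shapes is present at this height, so the 21.5×8 cube is unchanged — boundary = 59.00 mm; the cube at (12, 0) is present — its section is the full 14.5×23 rectangle (perimeter 75.00 mm); Merging all regions: the regions partially overlap (shared area 76.00 mm²), so the edge portions inside another operand are dropped and the merged outline is re-measured after clipping — boundary = 99.00 mm; (rotated 45° about Z; rotation is an isometry so areas/perimeters/island counts are preserved). So its perimeter = 99.00 mm. Layer 21 (z = 5.25): the cube (footprint 21.5×8) is included at this height (perimeter 59.00 mm); the cone at (3.5, 16) does not reach this height (z outside [6.5, 22]); Subtracting the remaining from the first: none of the subtracted shapes is present at this height, so the 21.5×8 cube is unchanged — boundary = 59.00 mm; the cube at (12, 0) does not reach this height (z outside [5.5, 8.5]); Merging all regions: only that combined region is present, so the union is just that shape — boundary = 59.00 mm; (rotated 45° about Z; rotation is an isometry so areas/perimeters/island counts are preserved). So its perimeter = 59.00 mm. Layer 23 is larger (99.00 vs 59.00 mm).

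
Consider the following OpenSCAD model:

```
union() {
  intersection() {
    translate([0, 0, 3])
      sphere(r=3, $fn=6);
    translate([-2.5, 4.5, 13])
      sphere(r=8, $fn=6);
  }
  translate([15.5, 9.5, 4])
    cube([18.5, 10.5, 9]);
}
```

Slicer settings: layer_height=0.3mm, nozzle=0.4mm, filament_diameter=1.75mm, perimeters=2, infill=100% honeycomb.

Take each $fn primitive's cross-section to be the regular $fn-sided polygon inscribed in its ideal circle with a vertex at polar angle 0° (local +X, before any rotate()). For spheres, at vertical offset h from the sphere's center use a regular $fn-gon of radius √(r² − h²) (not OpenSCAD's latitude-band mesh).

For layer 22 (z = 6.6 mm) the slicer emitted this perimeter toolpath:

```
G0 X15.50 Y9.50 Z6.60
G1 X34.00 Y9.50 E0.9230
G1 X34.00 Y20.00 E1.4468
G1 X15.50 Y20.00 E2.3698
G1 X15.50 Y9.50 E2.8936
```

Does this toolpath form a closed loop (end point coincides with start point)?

yes

Start point (G0): (15.50, 9.50). End point (last G1): the path returns to the start — closed.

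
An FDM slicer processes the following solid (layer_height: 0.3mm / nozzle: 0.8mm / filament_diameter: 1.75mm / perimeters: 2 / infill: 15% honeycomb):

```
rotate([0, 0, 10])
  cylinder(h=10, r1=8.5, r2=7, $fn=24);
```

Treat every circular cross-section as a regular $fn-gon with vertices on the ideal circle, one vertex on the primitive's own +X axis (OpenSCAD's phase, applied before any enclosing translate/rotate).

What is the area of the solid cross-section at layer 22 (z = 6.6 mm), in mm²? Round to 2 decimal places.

At z = 6.6 mm: the cone (r1=8.5→r2=7) has section circumradius 7.510 here — a regular 24-gon (area = (24/2)·7.510²·sin(360°/24) = 175.17 mm²); (rotated 10° about Z; rotation is an isometry so areas/perimeters/island counts are preserved). Overall, the cross-section is a single solid region. Net area = 175.17 mm².

175.17 mm²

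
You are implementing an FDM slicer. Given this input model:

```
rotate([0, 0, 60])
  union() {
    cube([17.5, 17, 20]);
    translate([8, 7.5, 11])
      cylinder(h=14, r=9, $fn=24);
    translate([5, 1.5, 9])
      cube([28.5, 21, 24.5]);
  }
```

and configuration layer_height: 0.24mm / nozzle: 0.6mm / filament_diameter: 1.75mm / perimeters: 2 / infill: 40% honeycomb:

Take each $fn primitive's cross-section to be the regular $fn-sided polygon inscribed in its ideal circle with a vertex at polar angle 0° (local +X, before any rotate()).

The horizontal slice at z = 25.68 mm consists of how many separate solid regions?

1

At z = 25.68 mm: the cube is absent (z outside [0, 20]); the cylinder at (8, 7.5) is absent (z outside [11, 25]); the cube at (5, 1.5) (footprint 28.5×21) is included at this height; Combining (union): only the 28.5×21 cube at (5, 1.5) is present, so the union is just that shape — 1 connected region; (rotated 60° about Z; rotation is an isometry so areas/perimeters/island counts are preserved). The result has 1 disconnected region.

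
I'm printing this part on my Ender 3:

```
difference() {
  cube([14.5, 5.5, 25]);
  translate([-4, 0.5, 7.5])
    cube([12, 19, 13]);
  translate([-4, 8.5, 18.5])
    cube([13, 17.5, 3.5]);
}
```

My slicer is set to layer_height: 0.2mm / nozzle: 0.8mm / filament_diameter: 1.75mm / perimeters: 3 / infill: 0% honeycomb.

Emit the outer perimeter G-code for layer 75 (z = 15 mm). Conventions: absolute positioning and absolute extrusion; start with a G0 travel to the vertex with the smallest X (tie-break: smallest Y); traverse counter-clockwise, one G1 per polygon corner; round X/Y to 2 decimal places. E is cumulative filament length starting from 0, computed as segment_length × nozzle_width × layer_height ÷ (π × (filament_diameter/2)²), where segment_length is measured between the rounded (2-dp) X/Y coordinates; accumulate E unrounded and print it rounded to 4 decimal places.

G0 X0.00 Y0.00 Z15.00
G1 X14.50 Y0.00 E0.9645
G1 X14.50 Y5.50 E1.3304
G1 X8.00 Y5.50 E1.7628
G1 X8.00 Y0.50 E2.0954
G1 X0.00 Y0.50 E2.6276
G1 X0.00 Y0.00 E2.6608

At z = 15 mm: the 14.5×5.5 cube contributes its full rectangle; the cube at (-4, 0.5) is present — its section is the full 12×19 rectangle; the cube at (-4, 8.5) is absent (z outside [18.5, 22]); After the difference (first − rest): starting from the 14.5×5.5 cube, the 12×19 cube at (-4, 0.5) partially overlaps it — only the 40.00 mm² overlap (of its 228.00 mm²) is removed, clipping the outline — 1 connected region. The outline is a single polygon with 6 vertices. Extrusion per mm of travel: 0.8 × 0.2 / (π × 0.875²) = 0.066520. Accumulating E over each segment gives final E = 2.6608.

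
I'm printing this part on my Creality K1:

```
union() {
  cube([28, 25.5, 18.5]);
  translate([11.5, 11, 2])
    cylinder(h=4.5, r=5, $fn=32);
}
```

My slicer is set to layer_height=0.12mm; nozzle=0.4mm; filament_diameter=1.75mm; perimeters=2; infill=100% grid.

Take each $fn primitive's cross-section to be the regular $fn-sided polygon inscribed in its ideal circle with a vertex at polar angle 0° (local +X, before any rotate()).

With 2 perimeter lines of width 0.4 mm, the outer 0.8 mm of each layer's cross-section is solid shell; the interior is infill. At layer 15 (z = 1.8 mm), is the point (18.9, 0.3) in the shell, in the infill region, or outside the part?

At z = 1.8 mm: the 28×25.5 cube contributes its full rectangle; the cylinder at (11.5, 11) does not reach this height (z outside [2, 6.5]); Taking the union: only the 28×25.5 cube is present, so the union is just that shape — 1 connected region. Overall, the cross-section is a single solid region. The nearest boundary edge runs (0.00, 0.00)→(28.00, 0.00); distance from the point to it = 0.30 mm. The point is inside the cross-section, 0.30 mm from the nearest boundary — within the 0.8 mm shell band (2 × 0.4).

shell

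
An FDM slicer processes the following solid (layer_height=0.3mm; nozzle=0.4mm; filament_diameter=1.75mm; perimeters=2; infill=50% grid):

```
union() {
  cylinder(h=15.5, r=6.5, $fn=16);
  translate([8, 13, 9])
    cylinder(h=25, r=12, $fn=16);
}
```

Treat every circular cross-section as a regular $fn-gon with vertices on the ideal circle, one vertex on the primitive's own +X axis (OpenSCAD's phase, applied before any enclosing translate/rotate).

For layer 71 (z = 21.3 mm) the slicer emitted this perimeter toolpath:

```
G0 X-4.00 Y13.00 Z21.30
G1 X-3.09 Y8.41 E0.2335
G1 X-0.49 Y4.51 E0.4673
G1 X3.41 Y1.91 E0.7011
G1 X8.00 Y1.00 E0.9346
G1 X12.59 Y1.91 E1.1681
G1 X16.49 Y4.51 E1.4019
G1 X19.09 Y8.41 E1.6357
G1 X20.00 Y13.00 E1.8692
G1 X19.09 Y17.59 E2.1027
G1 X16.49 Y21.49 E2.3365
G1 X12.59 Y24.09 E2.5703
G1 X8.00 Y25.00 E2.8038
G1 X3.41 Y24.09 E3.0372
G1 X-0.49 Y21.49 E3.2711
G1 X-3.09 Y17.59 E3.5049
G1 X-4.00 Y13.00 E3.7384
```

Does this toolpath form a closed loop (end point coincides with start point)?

Start point (G0): (-4.00, 13.00). End point (last G1): the path returns to the start — closed.

yes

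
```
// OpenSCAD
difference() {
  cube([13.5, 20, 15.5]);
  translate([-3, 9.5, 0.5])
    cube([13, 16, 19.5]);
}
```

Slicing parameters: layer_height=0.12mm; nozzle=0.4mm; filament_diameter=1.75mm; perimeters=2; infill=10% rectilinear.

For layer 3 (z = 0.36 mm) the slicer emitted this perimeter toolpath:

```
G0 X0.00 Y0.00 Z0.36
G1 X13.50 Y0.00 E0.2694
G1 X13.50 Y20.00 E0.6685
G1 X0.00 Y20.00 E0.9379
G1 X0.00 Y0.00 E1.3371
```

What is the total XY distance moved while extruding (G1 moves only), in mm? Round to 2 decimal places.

Sum the Euclidean lengths of each G1 segment: total = 67.00 mm.

67.00 mm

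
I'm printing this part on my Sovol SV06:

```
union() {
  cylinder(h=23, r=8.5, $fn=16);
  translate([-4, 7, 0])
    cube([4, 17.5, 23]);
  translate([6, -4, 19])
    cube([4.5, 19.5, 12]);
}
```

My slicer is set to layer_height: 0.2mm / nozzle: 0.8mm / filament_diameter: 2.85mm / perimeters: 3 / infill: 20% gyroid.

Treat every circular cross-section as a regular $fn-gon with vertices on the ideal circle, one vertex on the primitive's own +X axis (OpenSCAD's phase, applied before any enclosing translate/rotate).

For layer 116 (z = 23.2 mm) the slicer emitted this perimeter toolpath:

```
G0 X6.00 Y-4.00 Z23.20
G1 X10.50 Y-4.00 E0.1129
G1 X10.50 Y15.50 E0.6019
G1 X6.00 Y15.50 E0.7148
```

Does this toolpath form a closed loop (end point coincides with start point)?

Start point (G0): (6.00, -4.00). End point (last G1): the path does not return to the start — open.

no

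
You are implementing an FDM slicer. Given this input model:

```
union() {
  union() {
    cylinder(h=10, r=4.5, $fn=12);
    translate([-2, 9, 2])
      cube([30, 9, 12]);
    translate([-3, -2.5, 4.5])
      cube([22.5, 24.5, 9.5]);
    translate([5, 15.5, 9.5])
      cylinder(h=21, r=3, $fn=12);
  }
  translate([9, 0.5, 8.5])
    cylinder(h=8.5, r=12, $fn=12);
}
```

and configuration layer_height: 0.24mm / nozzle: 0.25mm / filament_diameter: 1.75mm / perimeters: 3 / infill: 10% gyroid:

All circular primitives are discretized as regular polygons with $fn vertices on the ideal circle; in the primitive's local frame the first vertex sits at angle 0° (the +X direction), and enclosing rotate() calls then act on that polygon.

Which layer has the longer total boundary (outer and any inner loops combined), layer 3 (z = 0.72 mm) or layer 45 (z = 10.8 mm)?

Layer 3 (z = 0.72): the cylinder: section is a regular 12-gon, circumradius r=4.5 (perimeter = 2·12·4.500·sin(180°/12) = 27.95 mm); the cube at (-2, 9) does not reach this height (z outside [2, 14]); the cube at (-3, -2.5) is absent (z outside [4.5, 14]); the cylinder at (5, 15.5) does not reach this height (z outside [9.5, 30.5]); Taking the union: only the r=4.5 cylinder is present, so the union is just that shape — boundary = 27.95 mm; the cylinder at (9, 0.5) does not reach this height (z outside [8.5, 17]); Taking the union: only that combined region is present, so the union is just that shape — boundary = 27.95 mm. So its perimeter = 27.95 mm. Layer 45 (z = 10.8): the cylinder is absent (z outside [0, 10]); the 30×9 cube at (-2, 9) contributes its full rectangle (perimeter 78.00 mm); the cube at (-3, -2.5) is present — its section is the full 22.5×24.5 rectangle (perimeter 94.00 mm); the r=3 cylinder at (5, 15.5) contributes a regular 12-gon of circumradius 3 (perimeter = 2·12·3.000·sin(180°/12) = 18.63 mm); Taking the union: the regions partially overlap (shared area 220.50 mm²), so the edge portions inside another operand are dropped and the merged outline is re-measured after clipping — boundary = 111.00 mm; the r=12 cylinder at (9, 0.5) contributes a regular 12-gon of circumradius 12 (perimeter = 2·12·12.000·sin(180°/12) = 74.54 mm); Combining (union): the regions partially overlap (shared area 278.10 mm²), so the edge portions inside another operand are dropped and the merged outline is re-measured after clipping — boundary = 120.67 mm. So its perimeter = 120.67 mm. Layer 45 is larger (120.67 vs 27.95 mm).

layer 45 (z = 10.8 mm)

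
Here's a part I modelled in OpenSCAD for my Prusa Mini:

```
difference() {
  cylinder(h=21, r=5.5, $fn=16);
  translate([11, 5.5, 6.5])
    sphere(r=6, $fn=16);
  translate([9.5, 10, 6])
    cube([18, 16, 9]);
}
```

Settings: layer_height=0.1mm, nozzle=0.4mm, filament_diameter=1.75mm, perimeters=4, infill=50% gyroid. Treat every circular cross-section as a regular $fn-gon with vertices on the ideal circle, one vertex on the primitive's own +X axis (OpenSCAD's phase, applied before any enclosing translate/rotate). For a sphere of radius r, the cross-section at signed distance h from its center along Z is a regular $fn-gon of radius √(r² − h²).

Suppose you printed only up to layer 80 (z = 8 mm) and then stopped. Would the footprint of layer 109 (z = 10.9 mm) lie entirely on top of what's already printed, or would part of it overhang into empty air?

entirely on top

Compare the two slices. At z = 8: the r=5.5 cylinder gives a regular 16-gon of circumradius 5.5 (constant along its height) (area = (16/2)·5.500²·sin(360°/16) = 92.61 mm²); the r=6 sphere at (11, 5.5) slices to a regular 16-gon of circumradius 5.809 (√(r²−h²) with h=1.5 from center) (area = (16/2)·5.809²·sin(360°/16) = 103.32 mm²); the cube at (9.5, 10) (footprint 18×16) is included at this height (area 288.00 mm²); Subtracting the remaining from the first: starting from the r=5.5 cylinder (92.61 mm²), the r=6 sphere at (11, 5.5) misses the remaining region (no effect); the 18×16 cube at (9.5, 10) misses the remaining region (no effect) — area = 92.61 mm². At z = 10.9: the cylinder: section is a regular 16-gon, circumradius r=5.5 (area = (16/2)·5.500²·sin(360°/16) = 92.61 mm²); the sphere at (11, 5.5): section is a regular 16-gon, circumradius = √(r²−h²) = √(6²−4.4²) = 4.079 (area = (16/2)·4.079²·sin(360°/16) = 50.94 mm²); the cube at (9.5, 10) is present — its section is the full 18×16 rectangle (area 288.00 mm²); Taking the first minus the rest: starting from the r=5.5 cylinder (92.61 mm²), the r=6 sphere at (11, 5.5) misses the remaining region (no effect); the 18×16 cube at (9.5, 10) misses the remaining region (no effect) — area = 92.61 mm². Checking containment: the cross-section at z = 10.9 is a subset of the cross-section at z = 8.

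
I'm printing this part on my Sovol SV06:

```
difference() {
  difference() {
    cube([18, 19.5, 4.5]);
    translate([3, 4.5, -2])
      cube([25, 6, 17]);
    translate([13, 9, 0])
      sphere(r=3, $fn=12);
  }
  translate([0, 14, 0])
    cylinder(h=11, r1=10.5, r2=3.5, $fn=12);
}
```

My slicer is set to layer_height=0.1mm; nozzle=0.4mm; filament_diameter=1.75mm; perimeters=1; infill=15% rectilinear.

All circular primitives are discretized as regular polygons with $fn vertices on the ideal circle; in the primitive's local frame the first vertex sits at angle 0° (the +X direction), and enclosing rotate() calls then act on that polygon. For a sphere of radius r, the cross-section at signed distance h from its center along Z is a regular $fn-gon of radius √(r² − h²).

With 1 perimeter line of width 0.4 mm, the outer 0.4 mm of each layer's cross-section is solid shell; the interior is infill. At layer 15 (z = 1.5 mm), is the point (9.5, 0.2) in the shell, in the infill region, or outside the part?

At z = 1.5 mm: the 18×19.5 cube contributes its full rectangle; the 25×6 cube at (3, 4.5) contributes its full rectangle; the r=3 sphere at (13, 9) slices to a regular 12-gon of circumradius 2.598 (√(r²−h²) with h=1.5 from center); After the difference (first − rest): starting from the 18×19.5 cube, the 25×6 cube at (3, 4.5) partially overlaps it — only the 90.00 mm² overlap (of its 150.00 mm²) is removed, clipping the outline; the r=3 sphere at (13, 9) partially overlaps it — only the 2.96 mm² overlap (of its 20.25 mm²) is removed, clipping the outline — 1 connected region; the cone at (0, 14) (r1=10.5→r2=3.5) has section circumradius 9.545 here — a regular 12-gon; Subtracting the remaining from the first: starting from that combined region, the cone at (0, 14) partially overlaps it — only the 96.95 mm² overlap (of its 273.35 mm²) is removed, clipping the outline — 2 connected regions. Overall, the cross-section has 2 separate islands. The nearest boundary edge runs (18.00, 0.00)→(0.00, 0.00); distance from the point to it = 0.20 mm. (Shell/infill is judged within the island containing the point — the largest one.) The point is inside the cross-section, 0.20 mm from the nearest boundary — within the 0.4 mm shell band (1 × 0.4).

shell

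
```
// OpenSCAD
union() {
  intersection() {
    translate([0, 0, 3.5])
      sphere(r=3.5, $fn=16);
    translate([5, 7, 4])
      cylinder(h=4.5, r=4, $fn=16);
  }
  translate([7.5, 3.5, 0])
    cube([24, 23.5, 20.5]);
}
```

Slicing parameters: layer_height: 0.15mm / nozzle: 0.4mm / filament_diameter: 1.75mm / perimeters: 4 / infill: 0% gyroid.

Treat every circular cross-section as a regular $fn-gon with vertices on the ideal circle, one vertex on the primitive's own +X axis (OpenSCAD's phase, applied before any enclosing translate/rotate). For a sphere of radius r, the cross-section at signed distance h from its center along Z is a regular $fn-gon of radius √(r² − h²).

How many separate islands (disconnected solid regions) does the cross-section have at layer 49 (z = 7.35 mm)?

At z = 7.35 mm: the sphere does not reach this height (|z−center|=3.850 > r=3.5); the r=4 cylinder at (5, 7) contributes a regular 16-gon of circumradius 4; After intersecting: at least one operand is absent at this height, so nothing remains; the cube at (7.5, 3.5) (footprint 24×23.5) is included at this height; Merging all regions: only the 24×23.5 cube at (7.5, 3.5) is present, so the union is just that shape — 1 connected region. Overall, the cross-section is a single solid region. Island count = 1.

1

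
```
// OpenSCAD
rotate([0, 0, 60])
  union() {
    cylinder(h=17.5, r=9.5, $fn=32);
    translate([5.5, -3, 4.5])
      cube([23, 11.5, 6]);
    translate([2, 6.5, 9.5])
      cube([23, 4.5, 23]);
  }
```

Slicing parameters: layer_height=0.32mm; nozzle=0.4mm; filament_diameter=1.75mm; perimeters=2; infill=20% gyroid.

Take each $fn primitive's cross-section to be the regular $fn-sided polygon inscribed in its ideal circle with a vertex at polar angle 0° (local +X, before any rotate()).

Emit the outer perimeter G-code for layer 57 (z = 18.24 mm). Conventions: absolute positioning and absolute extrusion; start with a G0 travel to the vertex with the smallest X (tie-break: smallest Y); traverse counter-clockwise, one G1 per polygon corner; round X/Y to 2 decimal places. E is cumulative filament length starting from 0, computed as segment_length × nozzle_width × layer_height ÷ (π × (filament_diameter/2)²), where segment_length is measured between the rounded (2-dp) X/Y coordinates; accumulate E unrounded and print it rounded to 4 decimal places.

At z = 18.24 mm: the cylinder does not reach this height (z outside [0, 17.5]); the cube at (5.5, -3) is not intersected at this z (z outside [4.5, 10.5]); the cube at (2, 6.5) (footprint 23×4.5) is included at this height; Taking the union: only the 23×4.5 cube at (2, 6.5) is present, so the union is just that shape — 1 connected region; (rotated 60° about Z; rotation is an isometry so areas/perimeters/island counts are preserved). The outline is a single polygon with 4 vertices. Extrusion per mm of travel: 0.4 × 0.32 / (π × 0.875²) = 0.053216. Accumulating E over each segment gives final E = 2.9273.

G0 X-8.53 Y7.23 Z18.24
G1 X-4.63 Y4.98 E0.2396
G1 X6.87 Y24.90 E1.4636
G1 X2.97 Y27.15 E1.7033
G1 X-8.53 Y7.23 E2.9273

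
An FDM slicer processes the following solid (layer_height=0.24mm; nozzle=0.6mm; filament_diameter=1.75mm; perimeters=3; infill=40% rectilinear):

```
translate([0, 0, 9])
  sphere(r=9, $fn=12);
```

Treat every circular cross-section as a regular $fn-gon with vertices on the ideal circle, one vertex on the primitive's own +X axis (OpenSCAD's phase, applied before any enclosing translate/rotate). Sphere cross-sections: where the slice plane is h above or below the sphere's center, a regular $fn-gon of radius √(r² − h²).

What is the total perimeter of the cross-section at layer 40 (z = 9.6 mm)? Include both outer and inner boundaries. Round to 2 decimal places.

At z = 9.6 mm: the r=9 sphere contributes a regular 12-gon of circumradius √(9²−0.6²) = 8.980 (perimeter = 2·12·8.980·sin(180°/12) = 55.78 mm). Overall, the cross-section is a single solid region. Total boundary length (outer) = 55.78 mm.

55.78 mm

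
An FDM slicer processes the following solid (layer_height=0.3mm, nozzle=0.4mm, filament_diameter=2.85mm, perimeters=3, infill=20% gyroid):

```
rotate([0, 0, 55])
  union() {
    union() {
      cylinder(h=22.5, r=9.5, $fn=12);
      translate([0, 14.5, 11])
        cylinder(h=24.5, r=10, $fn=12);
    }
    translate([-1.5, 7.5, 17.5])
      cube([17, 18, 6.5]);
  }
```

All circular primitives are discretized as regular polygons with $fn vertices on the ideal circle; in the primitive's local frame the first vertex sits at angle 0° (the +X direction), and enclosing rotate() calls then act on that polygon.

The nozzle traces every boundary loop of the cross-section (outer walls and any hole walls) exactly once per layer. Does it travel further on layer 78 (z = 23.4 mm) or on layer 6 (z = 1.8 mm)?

layer 78 (z = 23.4 mm)

Layer 78 (z = 23.4): the cylinder is not intersected at this z (z outside [0, 22.5]); the r=10 cylinder at (0, 14.5) gives a regular 12-gon of circumradius 10 (constant along its height) (perimeter = 2·12·10.000·sin(180°/12) = 62.12 mm); Merging all regions: only the r=10 cylinder at (0, 14.5) is present, so the union is just that shape — boundary = 62.12 mm; the cube at (-1.5, 7.5) is present — its section is the full 17×18 rectangle (perimeter 70.00 mm); Taking the union: the regions partially overlap (shared area 162.17 mm²), so the edge portions inside another operand are dropped and the merged outline is re-measured after clipping — boundary = 82.27 mm; (rotated 55° about Z; rotation is an isometry so areas/perimeters/island counts are preserved). So its perimeter = 82.27 mm. Layer 6 (z = 1.8): the r=9.5 cylinder contributes a regular 12-gon of circumradius 9.5 (perimeter = 2·12·9.500·sin(180°/12) = 59.01 mm); the cylinder at (0, 14.5) does not reach this height (z outside [11, 35.5]); Merging all regions: only the r=9.5 cylinder is present, so the union is just that shape — boundary = 59.01 mm; the cube at (-1.5, 7.5) is absent (z outside [17.5, 24]); Merging all regions: only the result so far is present, so the union is just that shape — boundary = 59.01 mm; (whole slice rotated 55° about Z — lengths, areas and connectivity unchanged). So its perimeter = 59.01 mm. Layer 78 is larger (82.27 vs 59.01 mm).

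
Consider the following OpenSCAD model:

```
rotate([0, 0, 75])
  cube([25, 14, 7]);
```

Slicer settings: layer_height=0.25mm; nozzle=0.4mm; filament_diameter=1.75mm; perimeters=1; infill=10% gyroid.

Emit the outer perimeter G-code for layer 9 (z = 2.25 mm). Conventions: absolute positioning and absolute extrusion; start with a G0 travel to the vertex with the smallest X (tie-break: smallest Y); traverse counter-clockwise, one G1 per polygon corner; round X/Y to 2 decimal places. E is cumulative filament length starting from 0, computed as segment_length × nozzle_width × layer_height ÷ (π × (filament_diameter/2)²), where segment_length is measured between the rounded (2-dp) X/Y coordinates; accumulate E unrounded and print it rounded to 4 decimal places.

G0 X-13.52 Y3.62 Z2.25
G1 X0.00 Y0.00 E0.5819
G1 X6.47 Y24.15 E1.6213
G1 X-7.05 Y27.77 E2.2032
G1 X-13.52 Y3.62 E3.2427

At z = 2.25 mm: the cube is present — its section is the full 25×14 rectangle; (whole slice rotated 75° about Z — lengths, areas and connectivity unchanged). The outline is a single polygon with 4 vertices. Extrusion per mm of travel: 0.4 × 0.25 / (π × 0.875²) = 0.041575. Accumulating E over each segment gives final E = 3.2427.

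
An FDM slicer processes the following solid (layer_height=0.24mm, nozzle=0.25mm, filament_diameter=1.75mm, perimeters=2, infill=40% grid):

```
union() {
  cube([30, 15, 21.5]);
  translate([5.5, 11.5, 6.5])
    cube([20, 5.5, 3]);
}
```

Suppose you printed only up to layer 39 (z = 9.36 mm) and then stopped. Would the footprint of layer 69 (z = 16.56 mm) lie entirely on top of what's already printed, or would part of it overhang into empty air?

Compare the two slices. At z = 9.36: the cube is present — its section is the full 30×15 rectangle (area 450.00 mm²); the cube at (5.5, 11.5) is present — its section is the full 20×5.5 rectangle (area 110.00 mm²); Combining (union): the regions partially overlap — summed areas 560.00 mm² minus the doubly-counted overlap 70.00 mm² gives 490.00 mm² — area = 490.00 mm². At z = 16.56: the cube (footprint 30×15) is included at this height (area 450.00 mm²); the cube at (5.5, 11.5) is absent (z outside [6.5, 9.5]); Combining (union): only the 30×15 cube is present, so the union is just that shape — area = 450.00 mm². Checking containment: the cross-section at z = 16.56 is a subset of the cross-section at z = 9.36.

entirely on top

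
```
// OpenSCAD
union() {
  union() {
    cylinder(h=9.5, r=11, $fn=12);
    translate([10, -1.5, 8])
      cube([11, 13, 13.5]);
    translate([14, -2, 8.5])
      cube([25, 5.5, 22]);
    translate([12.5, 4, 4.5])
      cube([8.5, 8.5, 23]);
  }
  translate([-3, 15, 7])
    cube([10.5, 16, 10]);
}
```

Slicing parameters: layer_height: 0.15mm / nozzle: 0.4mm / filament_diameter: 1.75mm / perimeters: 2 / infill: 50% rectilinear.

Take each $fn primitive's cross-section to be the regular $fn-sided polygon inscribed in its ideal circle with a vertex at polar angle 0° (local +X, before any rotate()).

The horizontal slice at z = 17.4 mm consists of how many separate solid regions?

At z = 17.4 mm: the cylinder is absent (z outside [0, 9.5]); the 11×13 cube at (10, -1.5) contributes its full rectangle; the 25×5.5 cube at (14, -2) contributes its full rectangle; the cube at (12.5, 4) is present — its section is the full 8.5×8.5 rectangle; Taking the union: the regions partially overlap (shared area 98.75 mm²), so overlapping operands fuse into one piece — 1 connected region; the cube at (-3, 15) is not intersected at this z (z outside [7, 17]); Taking the union: only the result so far is present, so the union is just that shape — 1 connected region. The result has 1 disconnected region.

1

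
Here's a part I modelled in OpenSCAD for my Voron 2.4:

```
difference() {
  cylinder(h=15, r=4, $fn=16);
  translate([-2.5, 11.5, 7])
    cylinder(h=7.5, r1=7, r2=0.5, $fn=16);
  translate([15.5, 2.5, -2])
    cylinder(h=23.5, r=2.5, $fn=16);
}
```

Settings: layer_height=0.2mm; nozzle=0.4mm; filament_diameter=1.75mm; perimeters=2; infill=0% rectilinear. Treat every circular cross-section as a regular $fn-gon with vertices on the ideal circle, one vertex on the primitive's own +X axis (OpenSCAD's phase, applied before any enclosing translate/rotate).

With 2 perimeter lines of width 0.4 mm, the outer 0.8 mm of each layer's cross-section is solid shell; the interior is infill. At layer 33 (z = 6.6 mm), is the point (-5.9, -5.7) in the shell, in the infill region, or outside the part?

At z = 6.6 mm: the cylinder: section is a regular 16-gon, circumradius r=4; the cone at (-2.5, 11.5) is absent (z outside [7, 14.5]); the r=2.5 cylinder at (15.5, 2.5) contributes a regular 16-gon of circumradius 2.5; After the difference (first − rest): starting from the r=4 cylinder, the r=2.5 cylinder at (15.5, 2.5) misses the remaining region (no effect) — 1 connected region. Overall, the cross-section is a single solid region. The nearest boundary edge runs (-1.53, -3.70)→(-2.83, -2.83); distance from the point to it = 4.20 mm. The point is not inside any of the regions above, so it lies outside the cross-section (4.20 mm from the nearest boundary).

outside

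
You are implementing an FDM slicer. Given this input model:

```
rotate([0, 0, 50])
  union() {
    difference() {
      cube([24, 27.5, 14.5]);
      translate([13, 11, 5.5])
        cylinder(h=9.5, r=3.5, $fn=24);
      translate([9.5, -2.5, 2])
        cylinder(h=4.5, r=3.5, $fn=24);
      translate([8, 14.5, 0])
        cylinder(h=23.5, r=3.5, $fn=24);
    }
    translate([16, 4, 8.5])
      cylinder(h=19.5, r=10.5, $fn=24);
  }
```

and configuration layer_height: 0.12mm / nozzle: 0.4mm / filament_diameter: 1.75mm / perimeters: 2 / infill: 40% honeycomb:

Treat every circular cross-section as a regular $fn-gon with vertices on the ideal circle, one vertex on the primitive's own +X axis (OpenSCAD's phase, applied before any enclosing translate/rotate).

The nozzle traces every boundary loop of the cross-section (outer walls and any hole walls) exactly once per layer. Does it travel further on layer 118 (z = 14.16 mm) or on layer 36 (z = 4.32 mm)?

layer 118 (z = 14.16 mm)

Layer 118 (z = 14.16): the cube (footprint 24×27.5) is included at this height (perimeter 103.00 mm); the r=3.5 cylinder at (13, 11) gives a regular 24-gon of circumradius 3.5 (constant along its height) (perimeter = 2·24·3.500·sin(180°/24) = 21.93 mm); the cylinder at (9.5, -2.5) is absent (z outside [2, 6.5]); the r=3.5 cylinder at (8, 14.5) contributes a regular 24-gon of circumradius 3.5 (perimeter = 2·24·3.500·sin(180°/24) = 21.93 mm); After the difference (first − rest): starting from the 24×27.5 cube, the r=3.5 cylinder at (13, 11) lies wholly inside it (removes its full 38.05 mm² and its 21.93 mm outline becomes a hole wall); the r=3.5 cylinder at (8, 14.5) partially overlaps it — only the 36.11 mm² overlap (of its 38.05 mm²) is removed, clipping the outline — boundary (outer + 1 inner loop) = 139.90 mm; the r=10.5 cylinder at (16, 4) gives a regular 24-gon of circumradius 10.5 (constant along its height) (perimeter = 2·24·10.500·sin(180°/24) = 65.79 mm); Merging all regions: the regions partially overlap (shared area 196.13 mm²), so the edge portions inside another operand are dropped and the merged outline is re-measured after clipping — boundary (outer + 1 inner loop) = 137.60 mm; (rotated 50° about Z; rotation is an isometry so areas/perimeters/island counts are preserved). So its perimeter = 137.60 mm. Layer 36 (z = 4.32): the cube (footprint 24×27.5) is included at this height (perimeter 103.00 mm); the cylinder at (13, 11) is not intersected at this z (z outside [5.5, 15]); the r=3.5 cylinder at (9.5, -2.5) gives a regular 24-gon of circumradius 3.5 (constant along its height) (perimeter = 2·24·3.500·sin(180°/24) = 21.93 mm); the r=3.5 cylinder at (8, 14.5) gives a regular 24-gon of circumradius 3.5 (constant along its height) (perimeter = 2·24·3.500·sin(180°/24) = 21.93 mm); Subtracting the remaining from the first: starting from the 24×27.5 cube, the r=3.5 cylinder at (9.5, -2.5) partially overlaps it — only the 3.26 mm² overlap (of its 38.05 mm²) is removed, clipping the outline; the r=3.5 cylinder at (8, 14.5) lies wholly inside it (removes its full 38.05 mm² and its 21.93 mm outline becomes a hole wall) — boundary (outer + 1 inner loop) = 125.44 mm; the cylinder at (16, 4) is not intersected at this z (z outside [8.5, 28]); Combining (union): only that combined region is present, so the union is just that shape — boundary (outer + 1 inner loop) = 125.44 mm; (whole slice rotated 50° about Z — lengths, areas and connectivity unchanged). So its perimeter = 125.44 mm. Layer 118 is larger (137.60 vs 125.44 mm).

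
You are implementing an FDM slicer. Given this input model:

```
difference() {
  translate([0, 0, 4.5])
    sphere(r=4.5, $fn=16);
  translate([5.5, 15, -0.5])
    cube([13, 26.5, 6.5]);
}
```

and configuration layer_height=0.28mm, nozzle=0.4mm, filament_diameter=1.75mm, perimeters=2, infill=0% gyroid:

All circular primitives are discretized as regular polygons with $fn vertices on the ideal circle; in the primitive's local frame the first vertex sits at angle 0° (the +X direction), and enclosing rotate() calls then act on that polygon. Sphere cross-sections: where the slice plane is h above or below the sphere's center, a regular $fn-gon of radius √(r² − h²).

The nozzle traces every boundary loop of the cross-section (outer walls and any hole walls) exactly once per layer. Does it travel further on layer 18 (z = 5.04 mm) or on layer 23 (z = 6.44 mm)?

layer 18 (z = 5.04 mm)

Layer 18 (z = 5.04): the r=4.5 sphere contributes a regular 16-gon of circumradius √(4.5²−0.54²) = 4.467 (perimeter = 2·16·4.467·sin(180°/16) = 27.89 mm); the cube at (5.5, 15) (footprint 13×26.5) is included at this height (perimeter 79.00 mm); Taking the first minus the rest: starting from the r=4.5 sphere, the 13×26.5 cube at (5.5, 15) misses the remaining region (no effect) — boundary = 27.89 mm. So its perimeter = 27.89 mm. Layer 23 (z = 6.44): the r=4.5 sphere slices to a regular 16-gon of circumradius 4.060 (√(r²−h²) with h=1.94 from center) (perimeter = 2·16·4.060·sin(180°/16) = 25.35 mm); the cube at (5.5, 15) is not intersected at this z (z outside [-0.5, 6]); After the difference (first − rest): none of the subtracted shapes is present at this height, so the r=4.5 sphere is unchanged — boundary = 25.35 mm. So its perimeter = 25.35 mm. Layer 18 is larger (27.89 vs 25.35 mm).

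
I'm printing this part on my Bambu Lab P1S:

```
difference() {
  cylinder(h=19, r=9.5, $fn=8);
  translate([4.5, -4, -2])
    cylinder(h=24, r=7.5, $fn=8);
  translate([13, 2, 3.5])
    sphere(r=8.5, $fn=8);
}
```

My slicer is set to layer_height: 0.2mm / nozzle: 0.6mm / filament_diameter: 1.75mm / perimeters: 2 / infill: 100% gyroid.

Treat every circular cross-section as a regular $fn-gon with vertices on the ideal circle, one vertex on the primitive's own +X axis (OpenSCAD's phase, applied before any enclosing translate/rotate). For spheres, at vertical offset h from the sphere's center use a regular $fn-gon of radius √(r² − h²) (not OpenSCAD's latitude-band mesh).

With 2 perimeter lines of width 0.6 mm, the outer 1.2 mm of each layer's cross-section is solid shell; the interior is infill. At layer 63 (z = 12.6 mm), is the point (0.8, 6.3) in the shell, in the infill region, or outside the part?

infill

At z = 12.6 mm: the r=9.5 cylinder contributes a regular 8-gon of circumradius 9.5; the cylinder at (4.5, -4): section is a regular 8-gon, circumradius r=7.5; the sphere at (13, 2) is not intersected at this z (|z−center|=9.100 > r=8.5); Taking the first minus the rest: starting from the r=9.5 cylinder, the r=7.5 cylinder at (4.5, -4) partially overlaps it — only the 107.51 mm² overlap (of its 159.10 mm²) is removed, clipping the outline — 1 connected region. Overall, the cross-section is a single solid region. The nearest boundary edge runs (0.00, 9.50)→(6.72, 6.72); distance from the point to it = 2.65 mm. The point is inside the cross-section and 2.65 mm from the nearest boundary — more than the 1.2 mm shell width (2 × 0.6), so it's in the infill interior.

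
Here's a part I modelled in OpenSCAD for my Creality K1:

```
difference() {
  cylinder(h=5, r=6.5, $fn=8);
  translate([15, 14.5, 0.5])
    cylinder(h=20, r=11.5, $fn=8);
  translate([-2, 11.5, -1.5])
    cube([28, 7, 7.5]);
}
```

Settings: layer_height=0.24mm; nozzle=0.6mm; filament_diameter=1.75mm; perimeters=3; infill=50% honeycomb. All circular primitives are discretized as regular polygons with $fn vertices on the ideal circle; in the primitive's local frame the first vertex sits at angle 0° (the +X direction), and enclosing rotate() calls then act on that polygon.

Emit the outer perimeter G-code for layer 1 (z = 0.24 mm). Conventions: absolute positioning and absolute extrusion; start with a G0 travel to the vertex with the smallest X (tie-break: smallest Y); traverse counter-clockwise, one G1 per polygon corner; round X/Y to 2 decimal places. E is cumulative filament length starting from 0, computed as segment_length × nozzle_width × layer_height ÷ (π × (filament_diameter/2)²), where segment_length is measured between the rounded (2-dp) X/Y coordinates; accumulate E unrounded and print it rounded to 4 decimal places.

G0 X-6.50 Y0.00 Z0.24
G1 X-4.60 Y-4.60 E0.2980
G1 X0.00 Y-6.50 E0.5959
G1 X4.60 Y-4.60 E0.8939
G1 X6.50 Y0.00 E1.1918
G1 X4.60 Y4.60 E1.4898
G1 X0.00 Y6.50 E1.7878
G1 X-4.60 Y4.60 E2.0857
G1 X-6.50 Y0.00 E2.3837

At z = 0.24 mm: the r=6.5 cylinder gives a regular 8-gon of circumradius 6.5 (constant along its height); the cylinder at (15, 14.5) is not intersected at this z (z outside [0.5, 20.5]); the cube at (-2, 11.5) (footprint 28×7) is included at this height; Subtracting the remaining from the first: starting from the r=6.5 cylinder, the 28×7 cube at (-2, 11.5) misses the remaining region (no effect) — 1 connected region. The outline is a single polygon with 8 vertices. Extrusion per mm of travel: 0.6 × 0.24 / (π × 0.875²) = 0.059868. Accumulating E over each segment gives final E = 2.3837.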